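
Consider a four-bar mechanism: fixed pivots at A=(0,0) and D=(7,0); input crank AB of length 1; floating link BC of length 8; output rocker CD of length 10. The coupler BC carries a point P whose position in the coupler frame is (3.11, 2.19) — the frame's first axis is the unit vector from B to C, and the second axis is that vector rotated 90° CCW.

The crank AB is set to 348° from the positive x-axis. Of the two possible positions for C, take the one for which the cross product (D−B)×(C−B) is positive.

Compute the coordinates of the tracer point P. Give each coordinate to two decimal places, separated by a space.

-1.31 2.83

A=(0,0), D=(7.00,0)
B = A + 1.00·(cos348°, sin348°) = (0.9781, -0.2079)
|BD| = 6.0254
circle(B,8.00) ∩ circle(D,10.00): a=0.0254, h=8.0000
  candidates: C₊=(0.7275,7.7882) cross=48.203; C₋=(1.2796,-8.2022) cross=-48.203
  mode + wants cross > 0 → take C=(0.7275,7.7882) (cross=48.203)
ex = (C−B)/|BC| = (-0.0313,0.9995); ey = (-0.9995,-0.0313)
P = B + 3.11·ex + 2.19·ey = (-1.3082,2.8319)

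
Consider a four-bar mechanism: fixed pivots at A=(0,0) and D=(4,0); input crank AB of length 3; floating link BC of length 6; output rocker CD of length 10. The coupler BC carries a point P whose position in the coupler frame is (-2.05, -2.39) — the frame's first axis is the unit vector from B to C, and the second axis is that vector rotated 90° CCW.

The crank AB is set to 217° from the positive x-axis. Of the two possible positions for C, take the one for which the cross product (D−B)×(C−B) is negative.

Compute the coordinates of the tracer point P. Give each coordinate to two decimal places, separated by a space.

-4.83 0.19

A=(0,0), D=(4.00,0)
B = A + 3.00·(cos217°, sin217°) = (-2.3959, -1.8054)
|BD| = 6.6458
circle(B,6.00) ∩ circle(D,10.00): a=-1.4921, h=5.8115
  candidates: C₊=(-5.4107,3.3821) cross=38.622; C₋=(-2.2531,-7.8037) cross=-38.622
  mode - wants cross < 0 → take C=(-2.2531,-7.8037) (cross=-38.622)
ex = (C−B)/|BC| = (0.0238,-0.9997); ey = (0.9997,0.0238)
P = B + -2.05·ex + -2.39·ey = (-4.8340,0.1871)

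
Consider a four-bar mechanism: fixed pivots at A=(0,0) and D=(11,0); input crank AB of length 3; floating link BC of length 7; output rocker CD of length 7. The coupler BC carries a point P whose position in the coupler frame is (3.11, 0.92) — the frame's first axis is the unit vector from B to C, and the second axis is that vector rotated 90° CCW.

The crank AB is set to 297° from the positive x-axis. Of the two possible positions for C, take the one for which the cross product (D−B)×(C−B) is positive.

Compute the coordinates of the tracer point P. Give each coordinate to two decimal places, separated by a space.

2.13 0.48

A=(0,0), D=(11.00,0)
B = A + 3.00·(cos297°, sin297°) = (1.3620, -2.6730)
|BD| = 10.0018
circle(B,7.00) ∩ circle(D,7.00): a=5.0009, h=4.8980
  candidates: C₊=(4.8720,3.3834) cross=48.989; C₋=(7.4900,-6.0564) cross=-48.989
  mode + wants cross > 0 → take C=(4.8720,3.3834) (cross=48.989)
ex = (C−B)/|BC| = (0.5014,0.8652); ey = (-0.8652,0.5014)
P = B + 3.11·ex + 0.92·ey = (2.1254,0.4791)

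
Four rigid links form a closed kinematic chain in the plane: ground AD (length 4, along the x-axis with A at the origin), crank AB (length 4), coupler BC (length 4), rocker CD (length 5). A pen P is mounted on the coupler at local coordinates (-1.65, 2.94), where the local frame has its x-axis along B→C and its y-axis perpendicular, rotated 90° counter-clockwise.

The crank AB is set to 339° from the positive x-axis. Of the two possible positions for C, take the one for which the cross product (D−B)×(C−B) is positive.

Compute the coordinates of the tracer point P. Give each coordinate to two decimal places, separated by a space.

A=(0,0), D=(4.00,0)
B = A + 4.00·(cos339°, sin339°) = (3.7343, -1.4335)
|BD| = 1.4579
circle(B,4.00) ∩ circle(D,5.00): a=-2.3577, h=3.2313
  candidates: C₊=(0.1275,-3.1629) cross=4.711; C₋=(6.4818,-4.3406) cross=-4.711
  mode + wants cross > 0 → take C=(0.1275,-3.1629) (cross=4.711)
ex = (C−B)/|BC| = (-0.9017,-0.4323); ey = (0.4323,-0.9017)
P = B + -1.65·ex + 2.94·ey = (6.4932,-3.3711)

6.49 -3.37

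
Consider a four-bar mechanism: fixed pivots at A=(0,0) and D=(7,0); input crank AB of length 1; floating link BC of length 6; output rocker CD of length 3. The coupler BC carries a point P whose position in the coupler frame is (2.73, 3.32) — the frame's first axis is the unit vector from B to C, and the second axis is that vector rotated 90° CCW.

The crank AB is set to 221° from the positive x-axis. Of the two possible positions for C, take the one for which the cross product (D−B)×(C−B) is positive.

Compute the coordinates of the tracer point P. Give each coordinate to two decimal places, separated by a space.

0.30 3.51

A=(0,0), D=(7.00,0)
B = A + 1.00·(cos221°, sin221°) = (-0.7547, -0.6561)
|BD| = 7.7824
circle(B,6.00) ∩ circle(D,3.00): a=5.6259, h=2.0855
  candidates: C₊=(4.6753,1.8963) cross=16.230; C₋=(5.0270,-2.2599) cross=-16.230
  mode + wants cross > 0 → take C=(4.6753,1.8963) (cross=16.230)
ex = (C−B)/|BC| = (0.9050,0.4254); ey = (-0.4254,0.9050)
P = B + 2.73·ex + 3.32·ey = (0.3037,3.5099)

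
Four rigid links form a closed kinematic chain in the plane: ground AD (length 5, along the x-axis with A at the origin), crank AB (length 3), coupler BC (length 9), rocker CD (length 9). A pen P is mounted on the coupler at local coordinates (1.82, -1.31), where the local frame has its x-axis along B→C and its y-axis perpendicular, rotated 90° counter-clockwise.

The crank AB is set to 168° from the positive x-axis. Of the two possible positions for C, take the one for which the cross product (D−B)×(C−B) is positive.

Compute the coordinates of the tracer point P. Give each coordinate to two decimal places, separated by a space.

-0.88 1.52

A=(0,0), D=(5.00,0)
B = A + 3.00·(cos168°, sin168°) = (-2.9344, 0.6237)
|BD| = 7.9589
circle(B,9.00) ∩ circle(D,9.00): a=3.9795, h=8.0724
  candidates: C₊=(1.6654,8.3595) cross=64.248; C₋=(0.4001,-7.7357) cross=-64.248
  mode + wants cross > 0 → take C=(1.6654,8.3595) (cross=64.248)
ex = (C−B)/|BC| = (0.5111,0.8595); ey = (-0.8595,0.5111)
P = B + 1.82·ex + -1.31·ey = (-0.8783,1.5185)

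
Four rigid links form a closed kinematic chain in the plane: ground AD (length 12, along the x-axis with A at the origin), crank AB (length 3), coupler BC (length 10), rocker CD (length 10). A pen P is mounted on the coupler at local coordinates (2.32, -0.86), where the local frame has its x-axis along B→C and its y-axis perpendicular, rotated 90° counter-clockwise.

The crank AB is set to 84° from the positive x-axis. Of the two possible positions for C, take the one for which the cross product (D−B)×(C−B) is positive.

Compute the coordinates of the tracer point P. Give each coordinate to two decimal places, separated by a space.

A=(0,0), D=(12.00,0)
B = A + 3.00·(cos84°, sin84°) = (0.3136, 2.9836)
|BD| = 12.0613
circle(B,10.00) ∩ circle(D,10.00): a=6.0306, h=7.9769
  candidates: C₊=(8.1300,9.2208) cross=96.212; C₋=(4.1836,-6.2372) cross=-96.212
  mode + wants cross > 0 → take C=(8.1300,9.2208) (cross=96.212)
ex = (C−B)/|BC| = (0.7816,0.6237); ey = (-0.6237,0.7816)
P = B + 2.32·ex + -0.86·ey = (2.6634,3.7584)

2.66 3.76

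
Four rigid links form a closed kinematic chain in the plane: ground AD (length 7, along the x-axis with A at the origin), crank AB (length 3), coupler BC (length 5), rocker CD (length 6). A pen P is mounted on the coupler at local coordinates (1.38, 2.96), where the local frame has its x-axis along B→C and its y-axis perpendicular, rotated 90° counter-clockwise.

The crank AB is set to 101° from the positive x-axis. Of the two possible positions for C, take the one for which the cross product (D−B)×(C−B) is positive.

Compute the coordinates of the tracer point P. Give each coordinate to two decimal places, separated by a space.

A=(0,0), D=(7.00,0)
B = A + 3.00·(cos101°, sin101°) = (-0.5724, 2.9449)
|BD| = 8.1249
circle(B,5.00) ∩ circle(D,6.00): a=3.3855, h=3.6794
  candidates: C₊=(3.9165,5.1470) cross=29.895; C₋=(1.2493,-1.7115) cross=-29.895
  mode + wants cross > 0 → take C=(3.9165,5.1470) (cross=29.895)
ex = (C−B)/|BC| = (0.8978,0.4404); ey = (-0.4404,0.8978)
P = B + 1.38·ex + 2.96·ey = (-0.6372,6.2101)

-0.64 6.21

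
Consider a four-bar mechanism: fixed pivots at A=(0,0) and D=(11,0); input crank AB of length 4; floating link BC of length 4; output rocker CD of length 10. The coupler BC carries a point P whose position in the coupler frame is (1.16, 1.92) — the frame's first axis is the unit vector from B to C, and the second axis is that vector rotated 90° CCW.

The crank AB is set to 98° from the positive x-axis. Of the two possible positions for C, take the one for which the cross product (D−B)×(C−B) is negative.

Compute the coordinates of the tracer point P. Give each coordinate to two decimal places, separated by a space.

1.66 3.64

A=(0,0), D=(11.00,0)
B = A + 4.00·(cos98°, sin98°) = (-0.5567, 3.9611)
|BD| = 12.2167
circle(B,4.00) ∩ circle(D,10.00): a=2.6704, h=2.9781
  candidates: C₊=(2.9351,5.9124) cross=36.382; C₋=(1.0039,0.2780) cross=-36.382
  mode - wants cross < 0 → take C=(1.0039,0.2780) (cross=-36.382)
ex = (C−B)/|BC| = (0.3901,-0.9208); ey = (0.9208,0.3901)
P = B + 1.16·ex + 1.92·ey = (1.6637,3.6421)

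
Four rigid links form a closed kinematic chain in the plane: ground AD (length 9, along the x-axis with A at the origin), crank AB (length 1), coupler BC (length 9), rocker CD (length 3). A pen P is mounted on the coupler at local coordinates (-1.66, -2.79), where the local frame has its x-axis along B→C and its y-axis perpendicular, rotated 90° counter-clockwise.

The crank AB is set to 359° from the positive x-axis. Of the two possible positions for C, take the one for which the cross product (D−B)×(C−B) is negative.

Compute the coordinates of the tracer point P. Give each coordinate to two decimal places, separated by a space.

-1.48 -2.11

A=(0,0), D=(9.00,0)
B = A + 1.00·(cos359°, sin359°) = (0.9998, -0.0175)
|BD| = 8.0002
circle(B,9.00) ∩ circle(D,3.00): a=8.5000, h=2.9581
  candidates: C₊=(9.4934,2.9592) cross=23.665; C₋=(9.5063,-2.9570) cross=-23.665
  mode - wants cross < 0 → take C=(9.5063,-2.9570) (cross=-23.665)
ex = (C−B)/|BC| = (0.9452,-0.3266); ey = (0.3266,0.9452)
P = B + -1.66·ex + -2.79·ey = (-1.4804,-2.1123)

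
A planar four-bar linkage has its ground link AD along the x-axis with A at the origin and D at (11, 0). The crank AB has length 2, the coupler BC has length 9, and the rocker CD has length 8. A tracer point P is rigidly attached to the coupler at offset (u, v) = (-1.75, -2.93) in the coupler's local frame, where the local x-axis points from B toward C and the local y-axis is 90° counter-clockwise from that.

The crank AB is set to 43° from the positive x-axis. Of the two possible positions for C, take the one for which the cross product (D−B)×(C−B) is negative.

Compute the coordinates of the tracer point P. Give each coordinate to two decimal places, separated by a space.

-1.95 1.35

A=(0,0), D=(11.00,0)
B = A + 2.00·(cos43°, sin43°) = (1.4627, 1.3640)
|BD| = 9.6343
circle(B,9.00) ∩ circle(D,8.00): a=5.6994, h=6.9654
  candidates: C₊=(8.0909,7.4523) cross=67.107; C₋=(6.1186,-6.3381) cross=-67.107
  mode - wants cross < 0 → take C=(6.1186,-6.3381) (cross=-67.107)
ex = (C−B)/|BC| = (0.5173,-0.8558); ey = (0.8558,0.5173)
P = B + -1.75·ex + -2.93·ey = (-1.9501,1.3459)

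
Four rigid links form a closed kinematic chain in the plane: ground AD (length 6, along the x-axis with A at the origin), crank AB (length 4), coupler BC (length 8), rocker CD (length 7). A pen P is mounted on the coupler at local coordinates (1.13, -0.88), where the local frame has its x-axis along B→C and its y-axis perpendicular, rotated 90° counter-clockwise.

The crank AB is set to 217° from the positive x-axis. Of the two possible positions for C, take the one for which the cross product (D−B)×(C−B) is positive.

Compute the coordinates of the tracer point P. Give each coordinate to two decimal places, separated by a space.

A=(0,0), D=(6.00,0)
B = A + 4.00·(cos217°, sin217°) = (-3.1945, -2.4073)
|BD| = 9.5044
circle(B,8.00) ∩ circle(D,7.00): a=5.5413, h=5.7701
  candidates: C₊=(0.7047,4.5782) cross=54.841; C₋=(3.6275,-6.5857) cross=-54.841
  mode + wants cross > 0 → take C=(0.7047,4.5782) (cross=54.841)
ex = (C−B)/|BC| = (0.4874,0.8732); ey = (-0.8732,0.4874)
P = B + 1.13·ex + -0.88·ey = (-1.8754,-1.8495)

-1.88 -1.85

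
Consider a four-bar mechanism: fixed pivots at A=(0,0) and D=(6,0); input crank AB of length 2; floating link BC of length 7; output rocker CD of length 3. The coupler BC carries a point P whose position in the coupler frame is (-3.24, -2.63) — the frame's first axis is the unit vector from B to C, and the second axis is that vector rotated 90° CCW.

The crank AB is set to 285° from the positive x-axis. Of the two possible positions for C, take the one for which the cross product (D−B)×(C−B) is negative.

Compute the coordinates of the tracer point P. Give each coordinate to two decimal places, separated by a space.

-2.96 -4.24

A=(0,0), D=(6.00,0)
B = A + 2.00·(cos285°, sin285°) = (0.5176, -1.9319)
|BD| = 5.8128
circle(B,7.00) ∩ circle(D,3.00): a=6.3471, h=2.9520
  candidates: C₊=(5.5228,2.9618) cross=17.160; C₋=(7.4850,-2.6067) cross=-17.160
  mode - wants cross < 0 → take C=(7.4850,-2.6067) (cross=-17.160)
ex = (C−B)/|BC| = (0.9953,-0.0964); ey = (0.0964,0.9953)
P = B + -3.24·ex + -2.63·ey = (-2.9608,-4.2373)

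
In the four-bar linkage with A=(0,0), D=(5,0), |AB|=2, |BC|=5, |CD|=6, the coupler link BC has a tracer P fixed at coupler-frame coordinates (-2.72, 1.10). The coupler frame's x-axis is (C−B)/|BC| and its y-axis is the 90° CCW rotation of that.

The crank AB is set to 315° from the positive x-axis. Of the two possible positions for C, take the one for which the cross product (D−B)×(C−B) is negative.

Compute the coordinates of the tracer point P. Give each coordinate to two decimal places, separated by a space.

1.15 1.51

A=(0,0), D=(5.00,0)
B = A + 2.00·(cos315°, sin315°) = (1.4142, -1.4142)
|BD| = 3.8546
circle(B,5.00) ∩ circle(D,6.00): a=0.5004, h=4.9749
  candidates: C₊=(0.0545,3.3974) cross=19.176; C₋=(3.7050,-5.8586) cross=-19.176
  mode - wants cross < 0 → take C=(3.7050,-5.8586) (cross=-19.176)
ex = (C−B)/|BC| = (0.4582,-0.8889); ey = (0.8889,0.4582)
P = B + -2.72·ex + 1.10·ey = (1.1458,1.5075)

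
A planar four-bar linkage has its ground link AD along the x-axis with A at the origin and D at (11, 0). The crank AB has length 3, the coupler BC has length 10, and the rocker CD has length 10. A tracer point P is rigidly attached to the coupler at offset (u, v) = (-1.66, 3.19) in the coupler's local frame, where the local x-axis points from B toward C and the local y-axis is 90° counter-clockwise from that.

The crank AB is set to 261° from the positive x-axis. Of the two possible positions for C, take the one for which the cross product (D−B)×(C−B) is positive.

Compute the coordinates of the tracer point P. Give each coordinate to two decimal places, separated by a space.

A=(0,0), D=(11.00,0)
B = A + 3.00·(cos261°, sin261°) = (-0.4693, -2.9631)
|BD| = 11.8459
circle(B,10.00) ∩ circle(D,10.00): a=5.9229, h=8.0572
  candidates: C₊=(3.2500,6.3196) cross=95.445; C₋=(7.2807,-9.2826) cross=-95.445
  mode + wants cross > 0 → take C=(3.2500,6.3196) (cross=95.445)
ex = (C−B)/|BC| = (0.3719,0.9283); ey = (-0.9283,0.3719)
P = B + -1.66·ex + 3.19·ey = (-4.0479,-3.3175)

-4.05 -3.32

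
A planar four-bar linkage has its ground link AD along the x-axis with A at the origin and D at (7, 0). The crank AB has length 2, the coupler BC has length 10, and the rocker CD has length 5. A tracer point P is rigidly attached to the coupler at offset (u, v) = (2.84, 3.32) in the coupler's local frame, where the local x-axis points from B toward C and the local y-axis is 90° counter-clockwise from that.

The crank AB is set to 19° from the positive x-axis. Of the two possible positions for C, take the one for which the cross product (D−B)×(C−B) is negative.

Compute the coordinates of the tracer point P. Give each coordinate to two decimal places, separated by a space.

A=(0,0), D=(7.00,0)
B = A + 2.00·(cos19°, sin19°) = (1.8910, 0.6511)
|BD| = 5.1503
circle(B,10.00) ∩ circle(D,5.00): a=9.8563, h=1.6893
  candidates: C₊=(11.8818,1.0807) cross=8.700; C₋=(11.4547,-2.2707) cross=-8.700
  mode - wants cross < 0 → take C=(11.4547,-2.2707) (cross=-8.700)
ex = (C−B)/|BC| = (0.9564,-0.2922); ey = (0.2922,0.9564)
P = B + 2.84·ex + 3.32·ey = (5.5771,2.9965)

5.58 3.00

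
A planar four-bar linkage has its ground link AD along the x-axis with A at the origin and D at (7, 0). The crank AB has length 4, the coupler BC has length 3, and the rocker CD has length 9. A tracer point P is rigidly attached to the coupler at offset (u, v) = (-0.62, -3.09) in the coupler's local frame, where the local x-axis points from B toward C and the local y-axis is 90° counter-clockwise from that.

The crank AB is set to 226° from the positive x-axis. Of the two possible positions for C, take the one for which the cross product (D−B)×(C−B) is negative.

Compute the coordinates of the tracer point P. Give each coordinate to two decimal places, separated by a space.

A=(0,0), D=(7.00,0)
B = A + 4.00·(cos226°, sin226°) = (-2.7786, -2.8774)
|BD| = 10.1932
circle(B,3.00) ∩ circle(D,9.00): a=1.5648, h=2.5596
  candidates: C₊=(-2.0000,0.0198) cross=26.090; C₋=(-0.5549,-4.8911) cross=-26.090
  mode - wants cross < 0 → take C=(-0.5549,-4.8911) (cross=-26.090)
ex = (C−B)/|BC| = (0.7412,-0.6712); ey = (0.6712,0.7412)
P = B + -0.62·ex + -3.09·ey = (-5.3124,-4.7516)

-5.31 -4.75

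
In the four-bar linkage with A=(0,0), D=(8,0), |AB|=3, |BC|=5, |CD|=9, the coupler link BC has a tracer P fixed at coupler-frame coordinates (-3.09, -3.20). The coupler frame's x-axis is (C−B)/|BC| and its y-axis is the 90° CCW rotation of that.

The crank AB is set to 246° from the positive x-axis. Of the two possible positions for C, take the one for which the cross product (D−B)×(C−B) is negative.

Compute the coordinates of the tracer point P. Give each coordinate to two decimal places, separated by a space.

A=(0,0), D=(8.00,0)
B = A + 3.00·(cos246°, sin246°) = (-1.2202, -2.7406)
|BD| = 9.6189
circle(B,5.00) ∩ circle(D,9.00): a=1.8985, h=4.6255
  candidates: C₊=(-0.7183,2.2341) cross=44.493; C₋=(1.9175,-6.6335) cross=-44.493
  mode - wants cross < 0 → take C=(1.9175,-6.6335) (cross=-44.493)
ex = (C−B)/|BC| = (0.6275,-0.7786); ey = (0.7786,0.6275)
P = B + -3.09·ex + -3.20·ey = (-5.6508,-2.3430)

-5.65 -2.34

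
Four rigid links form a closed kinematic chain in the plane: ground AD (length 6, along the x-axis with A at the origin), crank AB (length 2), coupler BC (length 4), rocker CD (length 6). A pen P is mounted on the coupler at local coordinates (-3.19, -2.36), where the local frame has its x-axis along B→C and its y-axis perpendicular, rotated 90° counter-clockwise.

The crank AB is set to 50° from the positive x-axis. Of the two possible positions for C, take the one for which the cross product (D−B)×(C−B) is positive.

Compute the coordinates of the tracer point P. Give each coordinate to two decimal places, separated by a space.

A=(0,0), D=(6.00,0)
B = A + 2.00·(cos50°, sin50°) = (1.2856, 1.5321)
|BD| = 4.9571
circle(B,4.00) ∩ circle(D,6.00): a=0.4613, h=3.9733
  candidates: C₊=(2.9523,5.1683) cross=19.696; C₋=(0.4962,-2.3893) cross=-19.696
  mode + wants cross > 0 → take C=(2.9523,5.1683) (cross=19.696)
ex = (C−B)/|BC| = (0.4167,0.9091); ey = (-0.9091,0.4167)
P = B + -3.19·ex + -2.36·ey = (2.1017,-2.3512)

2.10 -2.35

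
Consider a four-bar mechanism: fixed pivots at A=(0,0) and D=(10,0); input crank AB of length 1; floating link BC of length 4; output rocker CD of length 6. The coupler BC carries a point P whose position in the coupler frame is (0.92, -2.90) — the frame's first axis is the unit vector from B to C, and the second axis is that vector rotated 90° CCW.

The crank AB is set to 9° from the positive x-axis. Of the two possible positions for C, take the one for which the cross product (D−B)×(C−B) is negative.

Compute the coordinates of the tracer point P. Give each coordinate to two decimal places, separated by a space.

A=(0,0), D=(10.00,0)
B = A + 1.00·(cos9°, sin9°) = (0.9877, 0.1564)
|BD| = 9.0137
circle(B,4.00) ∩ circle(D,6.00): a=3.3974, h=2.1113
  candidates: C₊=(4.4212,2.2085) cross=19.031; C₋=(4.3479,-2.0135) cross=-19.031
  mode - wants cross < 0 → take C=(4.3479,-2.0135) (cross=-19.031)
ex = (C−B)/|BC| = (0.8401,-0.5425); ey = (0.5425,0.8401)
P = B + 0.92·ex + -2.90·ey = (0.1873,-2.7788)

0.19 -2.78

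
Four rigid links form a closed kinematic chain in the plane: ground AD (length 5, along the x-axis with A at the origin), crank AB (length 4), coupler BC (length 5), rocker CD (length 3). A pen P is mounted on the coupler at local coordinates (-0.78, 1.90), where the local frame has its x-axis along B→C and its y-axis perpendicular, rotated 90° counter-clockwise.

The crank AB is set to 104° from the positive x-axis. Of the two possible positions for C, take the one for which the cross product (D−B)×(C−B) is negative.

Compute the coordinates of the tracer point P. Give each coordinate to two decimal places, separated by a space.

A=(0,0), D=(5.00,0)
B = A + 4.00·(cos104°, sin104°) = (-0.9677, 3.8812)
|BD| = 7.1188
circle(B,5.00) ∩ circle(D,3.00): a=4.6832, h=1.7515
  candidates: C₊=(3.9132,2.7962) cross=12.469; C₋=(2.0033,-0.1404) cross=-12.469
  mode - wants cross < 0 → take C=(2.0033,-0.1404) (cross=-12.469)
ex = (C−B)/|BC| = (0.5942,-0.8043); ey = (0.8043,0.5942)
P = B + -0.78·ex + 1.90·ey = (0.0970,5.6375)

0.10 5.64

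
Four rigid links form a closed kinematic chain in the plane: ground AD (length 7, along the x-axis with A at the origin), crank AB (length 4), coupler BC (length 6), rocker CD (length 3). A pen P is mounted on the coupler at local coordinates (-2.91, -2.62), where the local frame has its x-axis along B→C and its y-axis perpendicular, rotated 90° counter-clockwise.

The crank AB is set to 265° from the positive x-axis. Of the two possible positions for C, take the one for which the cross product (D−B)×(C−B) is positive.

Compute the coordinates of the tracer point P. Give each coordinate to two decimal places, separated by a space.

-0.66 -7.89

A=(0,0), D=(7.00,0)
B = A + 4.00·(cos265°, sin265°) = (-0.3486, -3.9848)
|BD| = 8.3595
circle(B,6.00) ∩ circle(D,3.00): a=5.7947, h=1.5562
  candidates: C₊=(4.0035,0.1454) cross=13.009; C₋=(5.4872,-2.5906) cross=-13.009
  mode + wants cross > 0 → take C=(4.0035,0.1454) (cross=13.009)
ex = (C−B)/|BC| = (0.7254,0.6884); ey = (-0.6884,0.7254)
P = B + -2.91·ex + -2.62·ey = (-0.6559,-7.8884)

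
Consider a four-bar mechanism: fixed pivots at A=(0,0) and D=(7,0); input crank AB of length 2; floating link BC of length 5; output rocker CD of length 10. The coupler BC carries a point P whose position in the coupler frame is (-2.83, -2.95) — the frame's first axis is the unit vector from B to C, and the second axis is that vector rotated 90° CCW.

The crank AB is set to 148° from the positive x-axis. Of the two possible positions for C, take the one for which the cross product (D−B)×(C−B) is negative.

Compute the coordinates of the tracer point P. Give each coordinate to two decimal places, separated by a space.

A=(0,0), D=(7.00,0)
B = A + 2.00·(cos148°, sin148°) = (-1.6961, 1.0598)
|BD| = 8.7604
circle(B,5.00) ∩ circle(D,10.00): a=0.0996, h=4.9990
  candidates: C₊=(-0.9924,6.0101) cross=43.794; C₋=(-2.2020,-3.9145) cross=-43.794
  mode - wants cross < 0 → take C=(-2.2020,-3.9145) (cross=-43.794)
ex = (C−B)/|BC| = (-0.1012,-0.9949); ey = (0.9949,-0.1012)
P = B + -2.83·ex + -2.95·ey = (-4.3446,4.1738)

-4.34 4.17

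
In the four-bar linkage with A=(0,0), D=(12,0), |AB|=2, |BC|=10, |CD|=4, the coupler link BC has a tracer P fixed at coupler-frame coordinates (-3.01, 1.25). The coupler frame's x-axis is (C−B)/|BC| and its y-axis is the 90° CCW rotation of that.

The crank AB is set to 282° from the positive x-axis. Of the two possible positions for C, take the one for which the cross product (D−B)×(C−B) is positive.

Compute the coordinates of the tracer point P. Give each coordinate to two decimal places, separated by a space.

A=(0,0), D=(12.00,0)
B = A + 2.00·(cos282°, sin282°) = (0.4158, -1.9563)
|BD| = 11.7482
circle(B,10.00) ∩ circle(D,4.00): a=9.4491, h=3.2733
  candidates: C₊=(9.1880,2.8447) cross=38.455; C₋=(10.2781,-3.6104) cross=-38.455
  mode + wants cross > 0 → take C=(9.1880,2.8447) (cross=38.455)
ex = (C−B)/|BC| = (0.8772,0.4801); ey = (-0.4801,0.8772)
P = B + -3.01·ex + 1.25·ey = (-2.8247,-2.3049)

-2.82 -2.30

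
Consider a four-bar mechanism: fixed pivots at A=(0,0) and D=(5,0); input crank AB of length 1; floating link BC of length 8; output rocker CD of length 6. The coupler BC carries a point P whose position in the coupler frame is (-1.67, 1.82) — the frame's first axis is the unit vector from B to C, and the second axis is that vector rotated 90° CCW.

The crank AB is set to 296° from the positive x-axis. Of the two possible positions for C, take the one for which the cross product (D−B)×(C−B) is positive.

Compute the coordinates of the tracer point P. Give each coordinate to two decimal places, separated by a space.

-1.98 -1.41

A=(0,0), D=(5.00,0)
B = A + 1.00·(cos296°, sin296°) = (0.4384, -0.8988)
|BD| = 4.6493
circle(B,8.00) ∩ circle(D,6.00): a=5.3359, h=5.9606
  candidates: C₊=(4.5213,5.9809) cross=27.713; C₋=(6.8259,-5.7154) cross=-27.713
  mode + wants cross > 0 → take C=(4.5213,5.9809) (cross=27.713)
ex = (C−B)/|BC| = (0.5104,0.8600); ey = (-0.8600,0.5104)
P = B + -1.67·ex + 1.82·ey = (-1.9791,-1.4061)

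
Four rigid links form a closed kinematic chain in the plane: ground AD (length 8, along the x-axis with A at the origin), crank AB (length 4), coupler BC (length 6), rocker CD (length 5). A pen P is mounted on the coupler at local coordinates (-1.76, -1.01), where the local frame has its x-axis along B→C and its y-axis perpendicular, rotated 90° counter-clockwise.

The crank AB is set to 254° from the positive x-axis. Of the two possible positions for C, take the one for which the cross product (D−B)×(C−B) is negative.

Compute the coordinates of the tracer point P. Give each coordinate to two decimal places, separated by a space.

A=(0,0), D=(8.00,0)
B = A + 4.00·(cos254°, sin254°) = (-1.1025, -3.8450)
|BD| = 9.8813
circle(B,6.00) ∩ circle(D,5.00): a=5.4973, h=2.4042
  candidates: C₊=(3.0259,0.5087) cross=23.756; C₋=(4.8970,-3.9206) cross=-23.756
  mode - wants cross < 0 → take C=(4.8970,-3.9206) (cross=-23.756)
ex = (C−B)/|BC| = (0.9999,-0.0126); ey = (0.0126,0.9999)
P = B + -1.76·ex + -1.01·ey = (-2.8751,-4.8328)

-2.88 -4.83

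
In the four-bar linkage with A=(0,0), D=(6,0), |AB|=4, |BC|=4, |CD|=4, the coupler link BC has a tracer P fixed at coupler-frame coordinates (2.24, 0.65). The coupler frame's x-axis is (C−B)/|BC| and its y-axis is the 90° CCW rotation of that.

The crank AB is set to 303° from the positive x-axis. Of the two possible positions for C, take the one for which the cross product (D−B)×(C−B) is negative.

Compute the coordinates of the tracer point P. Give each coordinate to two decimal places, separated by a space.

A=(0,0), D=(6.00,0)
B = A + 4.00·(cos303°, sin303°) = (2.1786, -3.3547)
|BD| = 5.0850
circle(B,4.00) ∩ circle(D,4.00): a=2.5425, h=3.0880
  candidates: C₊=(2.0521,0.6433) cross=15.702; C₋=(6.1265,-3.9980) cross=-15.702
  mode - wants cross < 0 → take C=(6.1265,-3.9980) (cross=-15.702)
ex = (C−B)/|BC| = (0.9870,-0.1608); ey = (0.1608,0.9870)
P = B + 2.24·ex + 0.65·ey = (4.4939,-3.0734)

4.49 -3.07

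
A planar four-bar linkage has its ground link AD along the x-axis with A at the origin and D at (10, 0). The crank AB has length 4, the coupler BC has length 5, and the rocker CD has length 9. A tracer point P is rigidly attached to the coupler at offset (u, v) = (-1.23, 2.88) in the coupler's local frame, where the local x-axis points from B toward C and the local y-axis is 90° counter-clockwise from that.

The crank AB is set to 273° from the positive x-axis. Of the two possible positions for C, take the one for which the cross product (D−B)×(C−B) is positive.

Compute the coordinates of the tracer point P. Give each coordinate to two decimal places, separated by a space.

A=(0,0), D=(10.00,0)
B = A + 4.00·(cos273°, sin273°) = (0.2093, -3.9945)
|BD| = 10.5742
circle(B,5.00) ∩ circle(D,9.00): a=2.6391, h=4.2468
  candidates: C₊=(1.0487,0.9345) cross=44.906; C₋=(4.2572,-6.9297) cross=-44.906
  mode + wants cross > 0 → take C=(1.0487,0.9345) (cross=44.906)
ex = (C−B)/|BC| = (0.1679,0.9858); ey = (-0.9858,0.1679)
P = B + -1.23·ex + 2.88·ey = (-2.8363,-4.7236)

-2.84 -4.72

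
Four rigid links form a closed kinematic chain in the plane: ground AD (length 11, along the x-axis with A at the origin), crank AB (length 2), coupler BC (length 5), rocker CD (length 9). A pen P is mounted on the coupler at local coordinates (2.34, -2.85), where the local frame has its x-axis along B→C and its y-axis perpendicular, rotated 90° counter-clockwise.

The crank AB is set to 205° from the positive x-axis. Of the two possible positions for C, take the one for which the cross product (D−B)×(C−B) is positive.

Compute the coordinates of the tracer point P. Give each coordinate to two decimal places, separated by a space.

A=(0,0), D=(11.00,0)
B = A + 2.00·(cos205°, sin205°) = (-1.8126, -0.8452)
|BD| = 12.8405
circle(B,5.00) ∩ circle(D,9.00): a=4.2396, h=2.6506
  candidates: C₊=(2.2433,2.0787) cross=34.035; C₋=(2.5923,-3.2110) cross=-34.035
  mode + wants cross > 0 → take C=(2.2433,2.0787) (cross=34.035)
ex = (C−B)/|BC| = (0.8112,0.5848); ey = (-0.5848,0.8112)
P = B + 2.34·ex + -2.85·ey = (1.7522,-1.7887)

1.75 -1.79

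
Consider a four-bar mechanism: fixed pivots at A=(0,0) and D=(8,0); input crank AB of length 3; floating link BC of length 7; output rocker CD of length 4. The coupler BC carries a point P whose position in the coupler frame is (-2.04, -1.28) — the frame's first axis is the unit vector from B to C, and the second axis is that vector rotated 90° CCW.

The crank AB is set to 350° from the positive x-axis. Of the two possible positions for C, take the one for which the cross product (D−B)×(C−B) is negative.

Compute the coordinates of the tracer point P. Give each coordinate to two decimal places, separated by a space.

A=(0,0), D=(8.00,0)
B = A + 3.00·(cos350°, sin350°) = (2.9544, -0.5209)
|BD| = 5.0724
circle(B,7.00) ∩ circle(D,4.00): a=5.7891, h=3.9353
  candidates: C₊=(8.3088,3.9881) cross=19.961; C₋=(9.1171,-3.8409) cross=-19.961
  mode - wants cross < 0 → take C=(9.1171,-3.8409) (cross=-19.961)
ex = (C−B)/|BC| = (0.8804,-0.4743); ey = (0.4743,0.8804)
P = B + -2.04·ex + -1.28·ey = (0.5514,-0.6803)

0.55 -0.68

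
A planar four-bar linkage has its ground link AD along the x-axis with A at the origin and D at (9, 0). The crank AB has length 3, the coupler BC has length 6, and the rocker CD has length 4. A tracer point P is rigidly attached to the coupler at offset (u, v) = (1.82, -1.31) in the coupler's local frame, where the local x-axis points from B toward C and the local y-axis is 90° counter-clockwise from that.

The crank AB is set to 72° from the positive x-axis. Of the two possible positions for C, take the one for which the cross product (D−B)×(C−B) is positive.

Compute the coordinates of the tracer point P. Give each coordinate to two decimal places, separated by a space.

2.86 1.72

A=(0,0), D=(9.00,0)
B = A + 3.00·(cos72°, sin72°) = (0.9271, 2.8532)
|BD| = 8.5623
circle(B,6.00) ∩ circle(D,4.00): a=5.4491, h=2.5115
  candidates: C₊=(6.9016,3.4054) cross=21.504; C₋=(5.2278,-1.3306) cross=-21.504
  mode + wants cross > 0 → take C=(6.9016,3.4054) (cross=21.504)
ex = (C−B)/|BC| = (0.9958,0.0920); ey = (-0.0920,0.9958)
P = B + 1.82·ex + -1.31·ey = (2.8599,1.7162)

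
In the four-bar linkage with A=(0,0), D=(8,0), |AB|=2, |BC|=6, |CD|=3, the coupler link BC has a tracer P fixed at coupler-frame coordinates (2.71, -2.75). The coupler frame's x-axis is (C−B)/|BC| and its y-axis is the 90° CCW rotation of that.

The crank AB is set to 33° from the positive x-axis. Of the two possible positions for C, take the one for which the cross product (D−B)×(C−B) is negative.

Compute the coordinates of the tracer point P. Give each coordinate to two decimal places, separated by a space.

2.15 -2.74

A=(0,0), D=(8.00,0)
B = A + 2.00·(cos33°, sin33°) = (1.6773, 1.0893)
|BD| = 6.4158
circle(B,6.00) ∩ circle(D,3.00): a=5.3121, h=2.7896
  candidates: C₊=(7.3859,2.9365) cross=17.897; C₋=(6.4387,-2.5617) cross=-17.897
  mode - wants cross < 0 → take C=(6.4387,-2.5617) (cross=-17.897)
ex = (C−B)/|BC| = (0.7936,-0.6085); ey = (0.6085,0.7936)
P = B + 2.71·ex + -2.75·ey = (2.1545,-2.7420)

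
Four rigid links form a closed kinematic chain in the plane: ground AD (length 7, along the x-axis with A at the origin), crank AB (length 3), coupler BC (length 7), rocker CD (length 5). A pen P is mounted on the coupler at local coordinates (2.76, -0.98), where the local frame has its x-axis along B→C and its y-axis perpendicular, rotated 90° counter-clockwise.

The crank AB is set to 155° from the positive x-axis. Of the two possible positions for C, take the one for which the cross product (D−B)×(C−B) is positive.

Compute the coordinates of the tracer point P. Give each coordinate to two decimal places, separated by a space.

0.21 1.37

A=(0,0), D=(7.00,0)
B = A + 3.00·(cos155°, sin155°) = (-2.7189, 1.2679)
|BD| = 9.8013
circle(B,7.00) ∩ circle(D,5.00): a=6.1250, h=3.3889
  candidates: C₊=(3.7930,3.8360) cross=33.216; C₋=(2.9162,-2.8849) cross=-33.216
  mode + wants cross > 0 → take C=(3.7930,3.8360) (cross=33.216)
ex = (C−B)/|BC| = (0.9303,0.3669); ey = (-0.3669,0.9303)
P = B + 2.76·ex + -0.98·ey = (0.2082,1.3688)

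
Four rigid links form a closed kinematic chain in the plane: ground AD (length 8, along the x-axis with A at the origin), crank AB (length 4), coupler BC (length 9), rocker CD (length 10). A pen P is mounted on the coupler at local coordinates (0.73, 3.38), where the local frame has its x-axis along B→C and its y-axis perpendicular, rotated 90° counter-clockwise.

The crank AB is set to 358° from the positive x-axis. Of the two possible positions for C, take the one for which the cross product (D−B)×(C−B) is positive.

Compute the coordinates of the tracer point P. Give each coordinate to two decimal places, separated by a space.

A=(0,0), D=(8.00,0)
B = A + 4.00·(cos358°, sin358°) = (3.9976, -0.1396)
|BD| = 4.0049
circle(B,9.00) ∩ circle(D,10.00): a=-0.3697, h=8.9924
  candidates: C₊=(3.3147,8.8345) cross=36.013; C₋=(3.9416,-9.1394) cross=-36.013
  mode + wants cross > 0 → take C=(3.3147,8.8345) (cross=36.013)
ex = (C−B)/|BC| = (-0.0759,0.9971); ey = (-0.9971,-0.0759)
P = B + 0.73·ex + 3.38·ey = (0.5719,0.3318)

0.57 0.33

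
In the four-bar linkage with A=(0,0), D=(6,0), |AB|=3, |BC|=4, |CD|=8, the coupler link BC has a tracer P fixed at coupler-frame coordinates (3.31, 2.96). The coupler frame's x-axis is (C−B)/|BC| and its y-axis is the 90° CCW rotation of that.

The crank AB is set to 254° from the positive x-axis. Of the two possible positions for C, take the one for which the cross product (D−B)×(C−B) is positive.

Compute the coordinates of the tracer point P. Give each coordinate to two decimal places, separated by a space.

A=(0,0), D=(6.00,0)
B = A + 3.00·(cos254°, sin254°) = (-0.8269, -2.8838)
|BD| = 7.4110
circle(B,4.00) ∩ circle(D,8.00): a=0.4671, h=3.9726
  candidates: C₊=(-1.9425,0.9575) cross=29.441; C₋=(1.1492,-6.3616) cross=-29.441
  mode + wants cross > 0 → take C=(-1.9425,0.9575) (cross=29.441)
ex = (C−B)/|BC| = (-0.2789,0.9603); ey = (-0.9603,-0.2789)
P = B + 3.31·ex + 2.96·ey = (-4.5926,-0.5307)

-4.59 -0.53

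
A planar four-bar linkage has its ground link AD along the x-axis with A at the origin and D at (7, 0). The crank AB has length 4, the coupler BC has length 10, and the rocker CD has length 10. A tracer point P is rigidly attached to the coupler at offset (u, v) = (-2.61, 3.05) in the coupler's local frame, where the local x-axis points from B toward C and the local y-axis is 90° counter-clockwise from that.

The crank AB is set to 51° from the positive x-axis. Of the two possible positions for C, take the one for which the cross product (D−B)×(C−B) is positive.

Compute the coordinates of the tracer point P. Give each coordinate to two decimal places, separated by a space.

-1.44 3.81

A=(0,0), D=(7.00,0)
B = A + 4.00·(cos51°, sin51°) = (2.5173, 3.1086)
|BD| = 5.4551
circle(B,10.00) ∩ circle(D,10.00): a=2.7275, h=9.6208
  candidates: C₊=(10.2411,9.4602) cross=52.483; C₋=(-0.7238,-6.3516) cross=-52.483
  mode + wants cross > 0 → take C=(10.2411,9.4602) (cross=52.483)
ex = (C−B)/|BC| = (0.7724,0.6352); ey = (-0.6352,0.7724)
P = B + -2.61·ex + 3.05·ey = (-1.4359,3.8066)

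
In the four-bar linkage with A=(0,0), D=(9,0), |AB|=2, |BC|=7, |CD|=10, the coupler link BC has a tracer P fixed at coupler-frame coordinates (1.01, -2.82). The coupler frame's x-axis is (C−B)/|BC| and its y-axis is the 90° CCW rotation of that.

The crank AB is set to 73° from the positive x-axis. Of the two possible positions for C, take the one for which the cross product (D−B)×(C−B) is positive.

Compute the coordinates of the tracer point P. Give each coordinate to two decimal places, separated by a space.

A=(0,0), D=(9.00,0)
B = A + 2.00·(cos73°, sin73°) = (0.5847, 1.9126)
|BD| = 8.6299
circle(B,7.00) ∩ circle(D,10.00): a=1.3601, h=6.8666
  candidates: C₊=(3.4328,8.3070) cross=59.258; C₋=(0.3892,-5.0847) cross=-59.258
  mode + wants cross > 0 → take C=(3.4328,8.3070) (cross=59.258)
ex = (C−B)/|BC| = (0.4069,0.9135); ey = (-0.9135,0.4069)
P = B + 1.01·ex + -2.82·ey = (3.5717,1.6879)

3.57 1.69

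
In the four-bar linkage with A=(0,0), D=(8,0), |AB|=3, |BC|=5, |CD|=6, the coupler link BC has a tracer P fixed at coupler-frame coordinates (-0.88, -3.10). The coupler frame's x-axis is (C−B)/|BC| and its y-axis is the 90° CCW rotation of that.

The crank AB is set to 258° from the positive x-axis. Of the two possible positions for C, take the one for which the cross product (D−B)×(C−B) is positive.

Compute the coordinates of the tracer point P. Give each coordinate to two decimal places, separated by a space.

A=(0,0), D=(8.00,0)
B = A + 3.00·(cos258°, sin258°) = (-0.6237, -2.9344)
|BD| = 9.1093
circle(B,5.00) ∩ circle(D,6.00): a=3.9509, h=3.0644
  candidates: C₊=(2.1294,1.2393) cross=27.915; C₋=(4.1037,-4.5628) cross=-27.915
  mode + wants cross > 0 → take C=(2.1294,1.2393) (cross=27.915)
ex = (C−B)/|BC| = (0.5506,0.8348); ey = (-0.8348,0.5506)
P = B + -0.88·ex + -3.10·ey = (1.4794,-5.3760)

1.48 -5.38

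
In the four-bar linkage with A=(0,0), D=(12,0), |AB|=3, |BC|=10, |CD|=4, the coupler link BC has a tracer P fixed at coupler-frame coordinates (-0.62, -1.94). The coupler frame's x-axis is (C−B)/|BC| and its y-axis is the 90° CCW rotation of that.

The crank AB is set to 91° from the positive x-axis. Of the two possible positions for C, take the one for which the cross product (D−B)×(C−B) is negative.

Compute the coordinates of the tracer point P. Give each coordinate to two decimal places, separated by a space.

-1.57 1.64

A=(0,0), D=(12.00,0)
B = A + 3.00·(cos91°, sin91°) = (-0.0524, 2.9995)
|BD| = 12.4200
circle(B,10.00) ∩ circle(D,4.00): a=9.5916, h=2.8285
  candidates: C₊=(9.9385,3.4278) cross=35.130; C₋=(8.5723,-2.0617) cross=-35.130
  mode - wants cross < 0 → take C=(8.5723,-2.0617) (cross=-35.130)
ex = (C−B)/|BC| = (0.8625,-0.5061); ey = (0.5061,0.8625)
P = B + -0.62·ex + -1.94·ey = (-1.5690,1.6402)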